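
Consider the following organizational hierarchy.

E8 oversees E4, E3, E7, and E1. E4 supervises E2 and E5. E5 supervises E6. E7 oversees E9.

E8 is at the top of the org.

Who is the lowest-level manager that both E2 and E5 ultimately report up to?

E4

E2's chain of managers is E4, E8. E5's chain of managers is E4, E8. The first manager that appears in both chains is E4.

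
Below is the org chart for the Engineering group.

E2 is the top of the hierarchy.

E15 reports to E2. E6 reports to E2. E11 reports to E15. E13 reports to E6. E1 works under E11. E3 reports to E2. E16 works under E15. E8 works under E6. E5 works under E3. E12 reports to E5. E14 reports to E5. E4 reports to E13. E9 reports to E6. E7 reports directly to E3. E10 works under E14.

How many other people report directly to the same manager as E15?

E15 reports to E2. E2's other direct reports are E6, E3 — 2 peers.

2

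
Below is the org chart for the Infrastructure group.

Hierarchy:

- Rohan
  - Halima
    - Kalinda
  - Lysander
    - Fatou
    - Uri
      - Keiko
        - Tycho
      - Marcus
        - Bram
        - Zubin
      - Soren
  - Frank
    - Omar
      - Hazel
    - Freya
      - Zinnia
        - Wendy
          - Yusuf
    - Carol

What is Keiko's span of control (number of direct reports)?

1

Keiko directly manages Tycho. That is 1 direct report.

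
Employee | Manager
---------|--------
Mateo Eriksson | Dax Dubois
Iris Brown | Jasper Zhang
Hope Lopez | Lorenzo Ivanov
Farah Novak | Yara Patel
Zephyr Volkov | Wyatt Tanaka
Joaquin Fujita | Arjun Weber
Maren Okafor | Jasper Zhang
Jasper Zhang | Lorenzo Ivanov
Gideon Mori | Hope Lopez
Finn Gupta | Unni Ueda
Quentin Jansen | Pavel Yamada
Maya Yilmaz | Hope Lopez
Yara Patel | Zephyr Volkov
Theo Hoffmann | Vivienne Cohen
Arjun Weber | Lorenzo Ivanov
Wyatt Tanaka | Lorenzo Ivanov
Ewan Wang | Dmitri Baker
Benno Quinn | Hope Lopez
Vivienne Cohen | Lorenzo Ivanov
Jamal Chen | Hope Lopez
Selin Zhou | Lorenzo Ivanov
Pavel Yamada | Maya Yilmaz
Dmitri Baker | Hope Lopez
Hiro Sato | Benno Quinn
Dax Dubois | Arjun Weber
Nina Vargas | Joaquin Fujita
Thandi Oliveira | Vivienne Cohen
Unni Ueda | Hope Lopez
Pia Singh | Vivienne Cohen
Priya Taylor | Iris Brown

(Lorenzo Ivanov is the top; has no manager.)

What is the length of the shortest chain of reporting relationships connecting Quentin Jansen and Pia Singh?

6

Quentin Jansen is 4 levels below Lorenzo Ivanov, and Pia Singh is 2 levels below Lorenzo Ivanov (their lowest common manager). The shortest path runs up from Quentin Jansen to Lorenzo Ivanov and back down to Pia Singh: 4 + 2 = 6 links.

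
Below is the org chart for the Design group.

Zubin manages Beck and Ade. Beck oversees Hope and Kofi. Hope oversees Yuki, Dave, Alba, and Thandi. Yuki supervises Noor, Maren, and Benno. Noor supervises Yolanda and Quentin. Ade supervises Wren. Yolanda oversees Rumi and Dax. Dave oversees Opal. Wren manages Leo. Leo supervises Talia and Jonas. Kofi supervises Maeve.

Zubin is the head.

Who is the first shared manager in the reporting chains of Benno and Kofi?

Benno's chain of managers is Yuki, Hope, Beck, Zubin. Kofi's chain of managers is Beck, Zubin. The first manager that appears in both chains is Beck.

Beck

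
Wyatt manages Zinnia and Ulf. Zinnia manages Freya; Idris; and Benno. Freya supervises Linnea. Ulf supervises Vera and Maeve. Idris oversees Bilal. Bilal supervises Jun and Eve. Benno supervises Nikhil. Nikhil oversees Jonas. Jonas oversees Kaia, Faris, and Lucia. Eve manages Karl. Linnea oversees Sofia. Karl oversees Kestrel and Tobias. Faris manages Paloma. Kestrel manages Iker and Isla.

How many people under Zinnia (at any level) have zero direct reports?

The people in Zinnia's organization with no one reporting to them are Paloma, Kaia, Lucia, Jun, Tobias, Isla, Iker, Sofia. That is 8.

8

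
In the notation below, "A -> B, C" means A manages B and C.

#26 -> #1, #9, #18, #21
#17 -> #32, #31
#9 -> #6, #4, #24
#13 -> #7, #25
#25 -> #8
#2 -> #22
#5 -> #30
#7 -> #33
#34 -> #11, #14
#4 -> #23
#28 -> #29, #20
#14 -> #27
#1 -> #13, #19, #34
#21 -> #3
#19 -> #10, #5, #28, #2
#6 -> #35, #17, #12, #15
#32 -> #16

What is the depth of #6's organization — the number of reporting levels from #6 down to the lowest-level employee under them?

3

The longest chain under #6 runs #6 → #17 → #32 → #16, which is 3 levels below #6.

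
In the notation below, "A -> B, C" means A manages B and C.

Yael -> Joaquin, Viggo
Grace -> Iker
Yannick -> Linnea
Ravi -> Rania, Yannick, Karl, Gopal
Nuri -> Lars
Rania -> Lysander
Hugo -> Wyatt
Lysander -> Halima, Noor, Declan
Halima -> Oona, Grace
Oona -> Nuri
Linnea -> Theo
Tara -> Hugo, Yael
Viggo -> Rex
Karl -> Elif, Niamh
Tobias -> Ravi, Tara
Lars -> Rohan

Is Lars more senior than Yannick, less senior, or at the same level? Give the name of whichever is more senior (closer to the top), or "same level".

Yannick

Lars is 7 levels below Tobias; Yannick is 2. Yannick is higher.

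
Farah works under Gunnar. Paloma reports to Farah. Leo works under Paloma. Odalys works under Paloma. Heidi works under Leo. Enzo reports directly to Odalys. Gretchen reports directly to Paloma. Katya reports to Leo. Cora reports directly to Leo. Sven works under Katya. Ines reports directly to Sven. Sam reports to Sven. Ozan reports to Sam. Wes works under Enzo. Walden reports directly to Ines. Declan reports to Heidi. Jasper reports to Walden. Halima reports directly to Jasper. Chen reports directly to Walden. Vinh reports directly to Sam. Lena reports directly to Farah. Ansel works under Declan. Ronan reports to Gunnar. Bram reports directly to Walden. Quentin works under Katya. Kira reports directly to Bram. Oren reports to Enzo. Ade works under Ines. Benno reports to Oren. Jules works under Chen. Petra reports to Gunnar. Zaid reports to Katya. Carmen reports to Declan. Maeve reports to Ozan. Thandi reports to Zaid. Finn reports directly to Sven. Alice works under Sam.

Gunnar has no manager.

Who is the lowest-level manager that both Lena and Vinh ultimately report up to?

Lena's chain of managers is Farah, Gunnar. Vinh's chain of managers is Sam, Sven, Katya, Leo, Paloma, Farah, Gunnar. The first manager that appears in both chains is Farah.

Farah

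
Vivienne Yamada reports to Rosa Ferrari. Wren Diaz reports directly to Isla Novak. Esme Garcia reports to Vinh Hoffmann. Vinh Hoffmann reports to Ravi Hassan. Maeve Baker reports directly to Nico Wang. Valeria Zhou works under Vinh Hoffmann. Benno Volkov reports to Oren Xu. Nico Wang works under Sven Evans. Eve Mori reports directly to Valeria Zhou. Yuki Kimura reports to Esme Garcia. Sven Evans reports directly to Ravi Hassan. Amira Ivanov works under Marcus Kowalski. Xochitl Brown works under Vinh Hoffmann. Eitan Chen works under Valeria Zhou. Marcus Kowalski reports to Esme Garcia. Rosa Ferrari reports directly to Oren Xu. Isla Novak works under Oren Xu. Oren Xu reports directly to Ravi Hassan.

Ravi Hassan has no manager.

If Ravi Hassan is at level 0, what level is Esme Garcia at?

2

Chain from Esme Garcia up to Ravi Hassan: Esme Garcia → Vinh Hoffmann → Ravi Hassan. That is 2 steps up, so Esme Garcia is 2 levels below Ravi Hassan.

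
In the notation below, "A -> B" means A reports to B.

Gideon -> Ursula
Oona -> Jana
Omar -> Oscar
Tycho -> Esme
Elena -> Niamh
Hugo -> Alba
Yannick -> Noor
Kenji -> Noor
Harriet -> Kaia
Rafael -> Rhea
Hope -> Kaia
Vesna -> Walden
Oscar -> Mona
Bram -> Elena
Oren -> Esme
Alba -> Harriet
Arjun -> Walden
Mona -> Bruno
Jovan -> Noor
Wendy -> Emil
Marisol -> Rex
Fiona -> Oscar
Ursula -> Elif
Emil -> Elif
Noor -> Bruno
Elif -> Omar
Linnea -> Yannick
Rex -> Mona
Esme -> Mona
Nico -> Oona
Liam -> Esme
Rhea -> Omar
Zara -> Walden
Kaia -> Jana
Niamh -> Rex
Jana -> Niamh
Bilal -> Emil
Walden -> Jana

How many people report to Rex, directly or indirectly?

Rex directly manages Niamh, Marisol. Under Niamh: Elena, Bram, Jana, Oona, Nico, Walden, Zara, Vesna, Arjun, Kaia, Harriet, Alba, Hugo, Hope (14). Marisol has no reports. So Rex's organization is 2 direct reports plus everyone under them: 15 + 1 = 16.

16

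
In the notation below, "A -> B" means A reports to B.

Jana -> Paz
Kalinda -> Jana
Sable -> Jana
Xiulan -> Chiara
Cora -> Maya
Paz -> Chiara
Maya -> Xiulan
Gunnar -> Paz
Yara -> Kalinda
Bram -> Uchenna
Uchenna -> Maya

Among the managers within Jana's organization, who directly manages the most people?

Direct-report counts within Jana's organization: Jana has 2; Kalinda has 1. The largest is 2, held by Jana.

Jana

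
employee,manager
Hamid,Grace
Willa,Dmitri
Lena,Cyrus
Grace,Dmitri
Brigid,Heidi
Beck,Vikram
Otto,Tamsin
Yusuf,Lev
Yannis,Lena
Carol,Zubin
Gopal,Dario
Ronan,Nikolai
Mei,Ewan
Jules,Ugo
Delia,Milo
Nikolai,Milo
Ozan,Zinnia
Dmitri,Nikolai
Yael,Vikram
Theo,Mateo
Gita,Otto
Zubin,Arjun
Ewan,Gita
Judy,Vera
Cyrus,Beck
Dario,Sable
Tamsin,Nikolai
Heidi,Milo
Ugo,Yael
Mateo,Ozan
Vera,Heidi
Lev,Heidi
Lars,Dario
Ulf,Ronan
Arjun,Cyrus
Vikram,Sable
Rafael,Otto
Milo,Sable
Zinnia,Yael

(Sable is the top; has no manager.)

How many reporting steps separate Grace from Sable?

4

Chain from Grace up to Sable: Grace → Dmitri → Nikolai → Milo → Sable. That is 4 steps up, so Grace is 4 levels below Sable.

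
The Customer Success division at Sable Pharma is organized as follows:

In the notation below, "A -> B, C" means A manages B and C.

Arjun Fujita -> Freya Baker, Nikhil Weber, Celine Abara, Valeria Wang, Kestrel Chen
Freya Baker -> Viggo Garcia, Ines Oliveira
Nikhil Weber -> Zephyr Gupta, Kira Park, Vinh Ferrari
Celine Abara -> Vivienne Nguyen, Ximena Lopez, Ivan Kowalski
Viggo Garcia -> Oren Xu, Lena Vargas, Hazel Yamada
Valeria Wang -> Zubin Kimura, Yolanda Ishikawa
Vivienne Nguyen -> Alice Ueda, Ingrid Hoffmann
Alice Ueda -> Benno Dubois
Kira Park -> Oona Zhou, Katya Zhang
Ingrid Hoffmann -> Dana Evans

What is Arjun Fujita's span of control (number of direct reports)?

5

Arjun Fujita directly manages Freya Baker, Nikhil Weber, Celine Abara, Valeria Wang, Kestrel Chen. That is 5 direct reports.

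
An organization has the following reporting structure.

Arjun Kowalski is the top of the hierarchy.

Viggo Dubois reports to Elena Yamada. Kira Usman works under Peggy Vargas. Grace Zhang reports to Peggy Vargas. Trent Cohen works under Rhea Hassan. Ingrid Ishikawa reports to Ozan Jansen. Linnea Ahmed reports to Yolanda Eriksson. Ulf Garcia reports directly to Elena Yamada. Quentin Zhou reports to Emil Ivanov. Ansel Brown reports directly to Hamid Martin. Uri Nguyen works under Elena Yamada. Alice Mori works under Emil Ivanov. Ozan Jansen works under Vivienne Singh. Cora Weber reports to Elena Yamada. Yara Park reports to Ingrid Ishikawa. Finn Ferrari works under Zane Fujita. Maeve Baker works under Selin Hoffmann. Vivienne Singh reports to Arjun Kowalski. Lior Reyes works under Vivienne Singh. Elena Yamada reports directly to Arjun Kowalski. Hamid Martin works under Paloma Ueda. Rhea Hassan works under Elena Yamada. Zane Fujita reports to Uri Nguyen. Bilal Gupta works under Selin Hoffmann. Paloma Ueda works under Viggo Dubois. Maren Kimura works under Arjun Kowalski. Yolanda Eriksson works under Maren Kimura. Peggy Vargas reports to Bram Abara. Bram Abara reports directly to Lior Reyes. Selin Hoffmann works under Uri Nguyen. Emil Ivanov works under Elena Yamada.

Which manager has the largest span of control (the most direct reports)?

Direct-report counts: Arjun Kowalski has 3; Maren Kimura has 1; Yolanda Eriksson has 1; Vivienne Singh has 2; Ozan Jansen has 1; Ingrid Ishikawa has 1; Lior Reyes has 1; Bram Abara has 1; Peggy Vargas has 2; Elena Yamada has 6; Viggo Dubois has 1; Paloma Ueda has 1; Hamid Martin has 1; Rhea Hassan has 1; Emil Ivanov has 2; Uri Nguyen has 2; Zane Fujita has 1; Selin Hoffmann has 2. The largest is 6, held by Elena Yamada.

Elena Yamada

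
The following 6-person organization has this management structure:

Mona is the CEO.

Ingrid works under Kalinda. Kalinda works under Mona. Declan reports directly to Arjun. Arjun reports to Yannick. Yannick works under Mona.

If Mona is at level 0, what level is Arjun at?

Chain from Arjun up to Mona: Arjun → Yannick → Mona. That is 2 steps up, so Arjun is 2 levels below Mona.

2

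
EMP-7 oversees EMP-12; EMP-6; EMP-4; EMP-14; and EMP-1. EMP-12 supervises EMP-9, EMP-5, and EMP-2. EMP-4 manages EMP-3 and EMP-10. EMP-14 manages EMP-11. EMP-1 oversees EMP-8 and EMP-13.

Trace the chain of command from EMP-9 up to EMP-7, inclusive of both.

EMP-9 reports to EMP-12. EMP-12 reports to EMP-7. EMP-7 is at the top.

EMP-9 -> EMP-12 -> EMP-7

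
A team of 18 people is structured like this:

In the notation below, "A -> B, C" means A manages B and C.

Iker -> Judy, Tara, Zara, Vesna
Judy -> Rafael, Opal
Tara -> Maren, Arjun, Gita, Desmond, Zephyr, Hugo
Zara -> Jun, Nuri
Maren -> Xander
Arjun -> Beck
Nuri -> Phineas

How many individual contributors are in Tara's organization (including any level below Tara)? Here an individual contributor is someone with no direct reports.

6

The people in Tara's organization with no one reporting to them are Hugo, Zephyr, Desmond, Gita, Beck, Xander. That is 6.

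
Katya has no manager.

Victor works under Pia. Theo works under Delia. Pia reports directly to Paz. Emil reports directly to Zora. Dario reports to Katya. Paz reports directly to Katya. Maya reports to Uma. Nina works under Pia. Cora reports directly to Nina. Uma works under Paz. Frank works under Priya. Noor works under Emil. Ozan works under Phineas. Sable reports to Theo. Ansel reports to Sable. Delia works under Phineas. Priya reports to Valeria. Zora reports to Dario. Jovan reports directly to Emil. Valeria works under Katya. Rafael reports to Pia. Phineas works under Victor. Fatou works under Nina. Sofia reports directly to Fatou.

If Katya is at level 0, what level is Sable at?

Chain from Sable up to Katya: Sable → Theo → Delia → Phineas → Victor → Pia → Paz → Katya. That is 7 steps up, so Sable is 7 levels below Katya.

7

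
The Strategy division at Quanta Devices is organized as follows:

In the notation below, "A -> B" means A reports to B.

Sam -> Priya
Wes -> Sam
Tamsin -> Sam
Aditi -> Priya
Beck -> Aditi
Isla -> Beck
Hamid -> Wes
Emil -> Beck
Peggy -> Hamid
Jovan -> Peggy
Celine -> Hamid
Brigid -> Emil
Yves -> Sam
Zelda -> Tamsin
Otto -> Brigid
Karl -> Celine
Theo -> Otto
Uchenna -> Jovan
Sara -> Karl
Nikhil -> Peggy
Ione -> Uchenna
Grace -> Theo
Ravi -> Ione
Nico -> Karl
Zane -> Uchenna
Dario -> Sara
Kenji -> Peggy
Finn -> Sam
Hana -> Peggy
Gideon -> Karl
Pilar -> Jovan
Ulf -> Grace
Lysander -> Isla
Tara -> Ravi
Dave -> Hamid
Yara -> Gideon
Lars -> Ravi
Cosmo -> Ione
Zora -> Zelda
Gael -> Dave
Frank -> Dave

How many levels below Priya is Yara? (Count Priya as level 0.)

7

Chain from Yara up to Priya: Yara → Gideon → Karl → Celine → Hamid → Wes → Sam → Priya. That is 7 steps up, so Yara is 7 levels below Priya.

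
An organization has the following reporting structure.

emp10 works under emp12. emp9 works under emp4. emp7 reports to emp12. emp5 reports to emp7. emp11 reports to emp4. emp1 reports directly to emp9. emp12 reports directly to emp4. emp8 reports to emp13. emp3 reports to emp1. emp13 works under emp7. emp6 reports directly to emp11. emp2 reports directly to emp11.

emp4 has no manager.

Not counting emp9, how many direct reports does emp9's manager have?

emp9 reports to emp4. emp4's other direct reports are emp12, emp11 — 2 peers.

2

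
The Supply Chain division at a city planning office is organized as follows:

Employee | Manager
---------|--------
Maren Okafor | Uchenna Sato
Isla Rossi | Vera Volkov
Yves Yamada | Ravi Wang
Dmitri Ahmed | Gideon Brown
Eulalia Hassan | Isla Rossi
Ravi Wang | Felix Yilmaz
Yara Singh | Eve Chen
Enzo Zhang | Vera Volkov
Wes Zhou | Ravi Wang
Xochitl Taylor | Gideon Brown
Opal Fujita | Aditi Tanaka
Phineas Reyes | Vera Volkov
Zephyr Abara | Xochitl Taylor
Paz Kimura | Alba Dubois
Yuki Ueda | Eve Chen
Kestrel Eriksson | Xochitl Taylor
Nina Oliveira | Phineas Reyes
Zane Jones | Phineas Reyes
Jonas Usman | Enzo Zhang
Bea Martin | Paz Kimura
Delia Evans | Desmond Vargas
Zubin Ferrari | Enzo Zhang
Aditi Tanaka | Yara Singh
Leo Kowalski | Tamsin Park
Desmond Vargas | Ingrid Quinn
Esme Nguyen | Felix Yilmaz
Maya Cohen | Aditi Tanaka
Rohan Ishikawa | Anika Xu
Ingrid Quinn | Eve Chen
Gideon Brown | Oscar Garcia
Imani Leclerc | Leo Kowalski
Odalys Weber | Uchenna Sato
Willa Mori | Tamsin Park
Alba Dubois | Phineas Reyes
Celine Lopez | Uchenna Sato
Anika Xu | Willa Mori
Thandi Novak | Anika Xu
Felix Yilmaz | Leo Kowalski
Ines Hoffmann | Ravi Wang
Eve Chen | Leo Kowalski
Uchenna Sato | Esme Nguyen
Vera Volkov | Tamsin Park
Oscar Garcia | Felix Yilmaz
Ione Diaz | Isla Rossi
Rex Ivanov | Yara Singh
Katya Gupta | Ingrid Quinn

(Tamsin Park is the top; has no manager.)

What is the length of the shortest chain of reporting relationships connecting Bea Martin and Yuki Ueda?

8

Bea Martin is 5 levels below Tamsin Park, and Yuki Ueda is 3 levels below Tamsin Park (their lowest common manager). The shortest path runs up from Bea Martin to Tamsin Park and back down to Yuki Ueda: 5 + 3 = 8 links.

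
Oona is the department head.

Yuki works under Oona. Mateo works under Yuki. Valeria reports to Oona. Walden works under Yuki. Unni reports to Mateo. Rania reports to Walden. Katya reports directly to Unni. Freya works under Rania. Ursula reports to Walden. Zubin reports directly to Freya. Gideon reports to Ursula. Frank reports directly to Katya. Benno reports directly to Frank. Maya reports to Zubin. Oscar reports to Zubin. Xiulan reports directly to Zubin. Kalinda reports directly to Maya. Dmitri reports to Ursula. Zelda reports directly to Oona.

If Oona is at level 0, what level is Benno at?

Chain from Benno up to Oona: Benno → Frank → Katya → Unni → Mateo → Yuki → Oona. That is 6 steps up, so Benno is 6 levels below Oona.

6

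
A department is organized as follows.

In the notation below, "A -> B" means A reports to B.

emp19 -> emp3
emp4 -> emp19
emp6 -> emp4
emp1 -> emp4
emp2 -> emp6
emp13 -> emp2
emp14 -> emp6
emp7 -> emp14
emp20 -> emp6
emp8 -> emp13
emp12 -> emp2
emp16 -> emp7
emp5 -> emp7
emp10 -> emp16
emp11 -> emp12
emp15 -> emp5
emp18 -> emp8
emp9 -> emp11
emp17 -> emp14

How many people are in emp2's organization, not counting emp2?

emp2 directly manages emp13, emp12. Under emp13: emp8, emp18 (2). Under emp12: emp11, emp9 (2). So emp2's organization is 2 direct reports plus everyone under them: 3 + 3 = 6.

6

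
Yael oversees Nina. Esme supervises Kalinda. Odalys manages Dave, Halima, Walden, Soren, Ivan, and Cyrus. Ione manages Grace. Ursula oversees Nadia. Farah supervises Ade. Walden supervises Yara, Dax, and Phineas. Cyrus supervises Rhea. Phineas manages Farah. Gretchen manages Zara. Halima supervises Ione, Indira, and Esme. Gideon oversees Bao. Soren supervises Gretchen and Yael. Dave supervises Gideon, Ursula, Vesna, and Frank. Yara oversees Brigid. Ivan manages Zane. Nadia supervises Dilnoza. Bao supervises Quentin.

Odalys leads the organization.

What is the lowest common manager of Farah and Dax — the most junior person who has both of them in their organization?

Farah's chain of managers is Phineas, Walden, Odalys. Dax's chain of managers is Walden, Odalys. The first manager that appears in both chains is Walden.

Walden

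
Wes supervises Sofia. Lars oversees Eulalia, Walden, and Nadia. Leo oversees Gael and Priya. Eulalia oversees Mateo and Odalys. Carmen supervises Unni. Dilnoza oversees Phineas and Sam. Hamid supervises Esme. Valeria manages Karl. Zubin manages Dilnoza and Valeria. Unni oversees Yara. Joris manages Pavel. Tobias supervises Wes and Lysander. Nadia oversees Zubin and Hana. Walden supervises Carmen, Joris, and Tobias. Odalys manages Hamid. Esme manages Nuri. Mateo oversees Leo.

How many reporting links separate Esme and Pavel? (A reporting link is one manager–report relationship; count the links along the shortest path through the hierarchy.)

7

Esme is 4 levels below Lars, and Pavel is 3 levels below Lars (their lowest common manager). The shortest path runs up from Esme to Lars and back down to Pavel: 4 + 3 = 7 links.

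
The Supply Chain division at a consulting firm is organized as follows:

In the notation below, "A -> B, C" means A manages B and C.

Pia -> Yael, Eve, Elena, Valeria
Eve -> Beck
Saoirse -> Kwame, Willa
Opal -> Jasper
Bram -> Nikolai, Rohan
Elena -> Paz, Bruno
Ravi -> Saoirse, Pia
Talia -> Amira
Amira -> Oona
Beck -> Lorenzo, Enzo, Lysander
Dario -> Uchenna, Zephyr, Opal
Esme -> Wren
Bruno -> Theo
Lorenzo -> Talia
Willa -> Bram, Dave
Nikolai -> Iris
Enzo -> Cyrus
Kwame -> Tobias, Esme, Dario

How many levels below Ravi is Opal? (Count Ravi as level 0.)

4

Chain from Opal up to Ravi: Opal → Dario → Kwame → Saoirse → Ravi. That is 4 steps up, so Opal is 4 levels below Ravi.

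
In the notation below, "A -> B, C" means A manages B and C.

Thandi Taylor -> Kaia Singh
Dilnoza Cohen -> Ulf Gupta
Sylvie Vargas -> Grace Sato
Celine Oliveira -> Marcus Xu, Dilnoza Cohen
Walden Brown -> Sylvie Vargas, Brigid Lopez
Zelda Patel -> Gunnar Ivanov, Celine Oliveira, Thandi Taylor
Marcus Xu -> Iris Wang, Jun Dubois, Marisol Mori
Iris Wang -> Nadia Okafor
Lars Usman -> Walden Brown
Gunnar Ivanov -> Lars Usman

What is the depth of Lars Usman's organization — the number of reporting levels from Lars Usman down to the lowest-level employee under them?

3

The longest chain under Lars Usman runs Lars Usman → Walden Brown → Sylvie Vargas → Grace Sato, which is 3 levels below Lars Usman.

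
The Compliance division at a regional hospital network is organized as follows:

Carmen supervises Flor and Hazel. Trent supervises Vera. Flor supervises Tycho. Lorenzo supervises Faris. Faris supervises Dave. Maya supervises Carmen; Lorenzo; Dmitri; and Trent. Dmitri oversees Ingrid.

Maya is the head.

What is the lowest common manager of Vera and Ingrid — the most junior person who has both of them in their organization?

Maya

Vera's chain of managers is Trent, Maya. Ingrid's chain of managers is Dmitri, Maya. The first manager that appears in both chains is Maya.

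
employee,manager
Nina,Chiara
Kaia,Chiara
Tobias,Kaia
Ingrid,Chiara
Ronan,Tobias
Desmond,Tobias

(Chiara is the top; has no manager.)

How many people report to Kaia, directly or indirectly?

Kaia directly manages Tobias. Under Tobias: Desmond, Ronan (2). That's 3 in total.

3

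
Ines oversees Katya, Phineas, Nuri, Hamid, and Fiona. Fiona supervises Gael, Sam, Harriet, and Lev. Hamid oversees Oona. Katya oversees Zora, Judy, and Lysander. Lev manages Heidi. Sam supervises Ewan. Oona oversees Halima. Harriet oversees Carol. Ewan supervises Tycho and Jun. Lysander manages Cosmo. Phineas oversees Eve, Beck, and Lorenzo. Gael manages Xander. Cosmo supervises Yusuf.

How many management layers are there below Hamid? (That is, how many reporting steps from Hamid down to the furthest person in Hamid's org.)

2

The longest chain under Hamid runs Hamid → Oona → Halima, which is 2 levels below Hamid.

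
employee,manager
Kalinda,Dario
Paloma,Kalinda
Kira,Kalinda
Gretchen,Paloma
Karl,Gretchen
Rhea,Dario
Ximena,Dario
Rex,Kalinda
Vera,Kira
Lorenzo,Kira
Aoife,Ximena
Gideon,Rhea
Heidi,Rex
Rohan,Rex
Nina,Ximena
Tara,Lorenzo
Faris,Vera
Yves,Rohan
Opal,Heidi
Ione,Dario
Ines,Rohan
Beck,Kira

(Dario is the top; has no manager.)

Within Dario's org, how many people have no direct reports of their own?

The people in Dario's organization with no one reporting to them are Ione, Nina, Aoife, Gideon, Ines, Yves, Opal, Beck, Tara, Faris, Karl. That is 11.

11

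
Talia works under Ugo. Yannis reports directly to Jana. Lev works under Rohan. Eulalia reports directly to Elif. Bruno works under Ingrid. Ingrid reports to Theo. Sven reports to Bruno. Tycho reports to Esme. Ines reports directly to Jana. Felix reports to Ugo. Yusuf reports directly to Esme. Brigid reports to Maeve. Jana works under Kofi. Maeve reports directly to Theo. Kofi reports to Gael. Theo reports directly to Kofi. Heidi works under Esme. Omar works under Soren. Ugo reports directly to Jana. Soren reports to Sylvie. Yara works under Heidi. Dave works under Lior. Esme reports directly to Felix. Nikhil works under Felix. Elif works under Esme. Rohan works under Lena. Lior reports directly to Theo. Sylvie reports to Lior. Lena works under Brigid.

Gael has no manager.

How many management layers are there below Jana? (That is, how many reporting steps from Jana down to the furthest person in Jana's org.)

The longest chain under Jana runs Jana → Ugo → Felix → Esme → Elif → Eulalia, which is 5 levels below Jana.

5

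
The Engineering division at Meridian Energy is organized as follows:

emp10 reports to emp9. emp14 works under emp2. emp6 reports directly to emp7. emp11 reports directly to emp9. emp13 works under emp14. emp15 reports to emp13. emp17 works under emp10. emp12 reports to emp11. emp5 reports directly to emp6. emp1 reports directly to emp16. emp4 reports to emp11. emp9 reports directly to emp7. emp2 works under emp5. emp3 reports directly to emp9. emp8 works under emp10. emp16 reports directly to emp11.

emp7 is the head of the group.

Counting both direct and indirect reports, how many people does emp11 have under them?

emp11 directly manages emp16, emp12, emp4. Under emp16: emp1 (1). emp12 has no reports. emp4 has no reports. So emp11's organization is 3 direct reports plus everyone under them: 2 + 1 + 1 = 4.

4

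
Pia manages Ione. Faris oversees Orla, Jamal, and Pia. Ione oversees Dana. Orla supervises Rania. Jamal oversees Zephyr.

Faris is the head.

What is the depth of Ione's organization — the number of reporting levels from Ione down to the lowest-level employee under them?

The longest chain under Ione runs Ione → Dana, which is 1 level below Ione.

1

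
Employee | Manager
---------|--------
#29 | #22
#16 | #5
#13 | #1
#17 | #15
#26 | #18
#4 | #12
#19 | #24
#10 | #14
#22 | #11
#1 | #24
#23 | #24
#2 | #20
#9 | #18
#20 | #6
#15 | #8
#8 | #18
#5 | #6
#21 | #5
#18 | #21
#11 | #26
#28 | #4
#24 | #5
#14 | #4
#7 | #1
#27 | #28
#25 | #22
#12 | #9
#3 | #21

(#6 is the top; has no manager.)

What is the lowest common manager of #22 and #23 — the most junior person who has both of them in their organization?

#22's chain of managers is #11, #26, #18, #21, #5, #6. #23's chain of managers is #24, #5, #6. The first manager that appears in both chains is #5.

#5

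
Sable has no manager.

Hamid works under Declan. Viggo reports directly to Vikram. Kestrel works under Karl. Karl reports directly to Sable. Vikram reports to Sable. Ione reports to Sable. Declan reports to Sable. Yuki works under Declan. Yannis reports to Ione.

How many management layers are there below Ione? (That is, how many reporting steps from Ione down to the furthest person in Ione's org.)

1

The longest chain under Ione runs Ione → Yannis, which is 1 level below Ione.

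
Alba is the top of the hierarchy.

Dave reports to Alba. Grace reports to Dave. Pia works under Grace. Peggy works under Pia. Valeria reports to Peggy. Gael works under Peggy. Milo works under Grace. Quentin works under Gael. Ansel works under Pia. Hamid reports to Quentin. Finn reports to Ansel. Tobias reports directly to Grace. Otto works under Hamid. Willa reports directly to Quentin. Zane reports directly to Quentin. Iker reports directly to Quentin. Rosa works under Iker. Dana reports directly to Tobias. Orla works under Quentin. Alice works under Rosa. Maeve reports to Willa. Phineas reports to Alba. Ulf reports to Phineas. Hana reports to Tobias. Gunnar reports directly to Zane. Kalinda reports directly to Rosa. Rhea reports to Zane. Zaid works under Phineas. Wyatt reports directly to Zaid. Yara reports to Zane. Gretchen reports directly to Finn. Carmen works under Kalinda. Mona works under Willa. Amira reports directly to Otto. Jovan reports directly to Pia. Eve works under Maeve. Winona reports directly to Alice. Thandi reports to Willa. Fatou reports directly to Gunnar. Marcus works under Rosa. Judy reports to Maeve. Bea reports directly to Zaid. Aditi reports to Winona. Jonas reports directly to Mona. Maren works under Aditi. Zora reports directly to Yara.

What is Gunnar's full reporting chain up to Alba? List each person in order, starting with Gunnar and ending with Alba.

Gunnar reports to Zane. Zane reports to Quentin. Quentin reports to Gael. Gael reports to Peggy. Peggy reports to Pia. Pia reports to Grace. Grace reports to Dave. Dave reports to Alba. Alba is at the top.

Gunnar -> Zane -> Quentin -> Gael -> Peggy -> Pia -> Grace -> Dave -> Alba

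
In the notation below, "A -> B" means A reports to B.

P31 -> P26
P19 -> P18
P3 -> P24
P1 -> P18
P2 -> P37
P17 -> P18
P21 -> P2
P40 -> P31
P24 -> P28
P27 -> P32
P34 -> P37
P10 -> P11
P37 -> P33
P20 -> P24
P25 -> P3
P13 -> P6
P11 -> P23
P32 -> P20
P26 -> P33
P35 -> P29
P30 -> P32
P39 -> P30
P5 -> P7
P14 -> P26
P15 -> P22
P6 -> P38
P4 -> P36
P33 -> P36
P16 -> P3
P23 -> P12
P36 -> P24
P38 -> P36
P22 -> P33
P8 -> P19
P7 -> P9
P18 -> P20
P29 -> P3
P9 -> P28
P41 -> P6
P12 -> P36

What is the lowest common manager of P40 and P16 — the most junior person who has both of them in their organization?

P24

P40's chain of managers is P31, P26, P33, P36, P24, P28. P16's chain of managers is P3, P24, P28. The first manager that appears in both chains is P24.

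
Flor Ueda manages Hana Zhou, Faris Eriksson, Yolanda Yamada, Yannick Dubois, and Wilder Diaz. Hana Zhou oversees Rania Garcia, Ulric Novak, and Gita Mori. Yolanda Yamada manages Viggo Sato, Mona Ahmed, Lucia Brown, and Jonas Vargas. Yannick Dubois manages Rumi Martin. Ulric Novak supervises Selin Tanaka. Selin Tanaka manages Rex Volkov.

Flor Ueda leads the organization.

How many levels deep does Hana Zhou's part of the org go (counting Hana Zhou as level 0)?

The longest chain under Hana Zhou runs Hana Zhou → Ulric Novak → Selin Tanaka → Rex Volkov, which is 3 levels below Hana Zhou.

3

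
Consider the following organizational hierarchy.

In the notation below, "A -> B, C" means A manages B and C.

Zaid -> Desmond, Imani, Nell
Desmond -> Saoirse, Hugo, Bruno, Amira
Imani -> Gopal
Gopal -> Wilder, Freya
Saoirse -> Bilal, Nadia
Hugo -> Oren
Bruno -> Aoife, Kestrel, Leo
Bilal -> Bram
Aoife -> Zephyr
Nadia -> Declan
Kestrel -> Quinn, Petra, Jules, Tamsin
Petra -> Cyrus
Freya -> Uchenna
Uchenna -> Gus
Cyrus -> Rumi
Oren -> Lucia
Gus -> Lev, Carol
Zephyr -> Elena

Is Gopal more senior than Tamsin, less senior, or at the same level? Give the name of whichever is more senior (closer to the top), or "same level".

Gopal

Gopal is 2 levels below Zaid; Tamsin is 4. Gopal is higher.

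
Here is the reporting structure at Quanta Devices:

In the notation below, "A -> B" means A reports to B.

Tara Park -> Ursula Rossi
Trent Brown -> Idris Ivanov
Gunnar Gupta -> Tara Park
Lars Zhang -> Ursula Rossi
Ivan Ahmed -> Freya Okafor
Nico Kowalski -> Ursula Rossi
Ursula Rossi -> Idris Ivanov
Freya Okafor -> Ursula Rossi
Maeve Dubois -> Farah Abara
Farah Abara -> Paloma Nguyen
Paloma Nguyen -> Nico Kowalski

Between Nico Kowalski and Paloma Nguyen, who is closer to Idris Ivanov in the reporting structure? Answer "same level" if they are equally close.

Nico Kowalski

Nico Kowalski is 2 levels below Idris Ivanov; Paloma Nguyen is 3. Nico Kowalski is higher.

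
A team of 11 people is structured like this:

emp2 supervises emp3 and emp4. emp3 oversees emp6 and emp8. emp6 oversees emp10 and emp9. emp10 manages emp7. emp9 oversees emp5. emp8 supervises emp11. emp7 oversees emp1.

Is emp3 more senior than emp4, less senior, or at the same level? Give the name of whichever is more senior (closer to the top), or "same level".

same level

Both emp3 and emp4 are 1 level below emp2.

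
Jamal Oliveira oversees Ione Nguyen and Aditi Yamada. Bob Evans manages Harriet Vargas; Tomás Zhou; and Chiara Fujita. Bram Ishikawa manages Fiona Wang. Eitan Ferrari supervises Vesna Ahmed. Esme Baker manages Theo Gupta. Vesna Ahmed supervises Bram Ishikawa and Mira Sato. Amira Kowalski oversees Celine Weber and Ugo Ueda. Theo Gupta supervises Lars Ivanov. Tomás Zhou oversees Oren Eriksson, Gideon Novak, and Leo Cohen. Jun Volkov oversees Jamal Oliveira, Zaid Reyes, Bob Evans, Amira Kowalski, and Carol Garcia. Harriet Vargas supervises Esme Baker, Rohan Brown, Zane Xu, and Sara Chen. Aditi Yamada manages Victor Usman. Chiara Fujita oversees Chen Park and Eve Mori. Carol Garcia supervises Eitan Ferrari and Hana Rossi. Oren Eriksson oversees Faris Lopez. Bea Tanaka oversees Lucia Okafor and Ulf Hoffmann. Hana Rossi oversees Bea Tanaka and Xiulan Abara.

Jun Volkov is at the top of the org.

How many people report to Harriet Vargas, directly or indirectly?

6

Harriet Vargas directly manages Esme Baker, Rohan Brown, Zane Xu, Sara Chen. Under Esme Baker: Theo Gupta, Lars Ivanov (2). Rohan Brown has no reports. Zane Xu has no reports. Sara Chen has no reports. So Harriet Vargas's organization is 4 direct reports plus everyone under them: 3 + 1 + 1 + 1 = 6.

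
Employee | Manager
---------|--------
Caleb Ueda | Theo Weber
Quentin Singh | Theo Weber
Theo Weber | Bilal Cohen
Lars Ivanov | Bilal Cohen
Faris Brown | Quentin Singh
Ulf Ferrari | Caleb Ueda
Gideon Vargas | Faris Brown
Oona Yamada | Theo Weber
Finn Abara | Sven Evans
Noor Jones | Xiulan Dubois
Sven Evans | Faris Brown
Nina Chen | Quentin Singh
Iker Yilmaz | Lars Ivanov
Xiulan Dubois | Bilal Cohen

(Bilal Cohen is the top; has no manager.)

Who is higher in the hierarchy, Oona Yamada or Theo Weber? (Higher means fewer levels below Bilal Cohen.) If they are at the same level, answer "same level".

Oona Yamada is 2 levels below Bilal Cohen; Theo Weber is 1. Theo Weber is higher.

Theo Weber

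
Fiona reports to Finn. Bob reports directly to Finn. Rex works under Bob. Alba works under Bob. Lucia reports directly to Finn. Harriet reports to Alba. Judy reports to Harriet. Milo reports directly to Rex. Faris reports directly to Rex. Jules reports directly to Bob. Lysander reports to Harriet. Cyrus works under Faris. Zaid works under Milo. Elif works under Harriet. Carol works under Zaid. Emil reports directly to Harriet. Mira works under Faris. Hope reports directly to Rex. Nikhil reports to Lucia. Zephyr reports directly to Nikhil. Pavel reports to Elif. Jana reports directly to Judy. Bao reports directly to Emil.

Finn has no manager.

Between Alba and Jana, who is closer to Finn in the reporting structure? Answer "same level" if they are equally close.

Alba

Alba is 2 levels below Finn; Jana is 5. Alba is higher.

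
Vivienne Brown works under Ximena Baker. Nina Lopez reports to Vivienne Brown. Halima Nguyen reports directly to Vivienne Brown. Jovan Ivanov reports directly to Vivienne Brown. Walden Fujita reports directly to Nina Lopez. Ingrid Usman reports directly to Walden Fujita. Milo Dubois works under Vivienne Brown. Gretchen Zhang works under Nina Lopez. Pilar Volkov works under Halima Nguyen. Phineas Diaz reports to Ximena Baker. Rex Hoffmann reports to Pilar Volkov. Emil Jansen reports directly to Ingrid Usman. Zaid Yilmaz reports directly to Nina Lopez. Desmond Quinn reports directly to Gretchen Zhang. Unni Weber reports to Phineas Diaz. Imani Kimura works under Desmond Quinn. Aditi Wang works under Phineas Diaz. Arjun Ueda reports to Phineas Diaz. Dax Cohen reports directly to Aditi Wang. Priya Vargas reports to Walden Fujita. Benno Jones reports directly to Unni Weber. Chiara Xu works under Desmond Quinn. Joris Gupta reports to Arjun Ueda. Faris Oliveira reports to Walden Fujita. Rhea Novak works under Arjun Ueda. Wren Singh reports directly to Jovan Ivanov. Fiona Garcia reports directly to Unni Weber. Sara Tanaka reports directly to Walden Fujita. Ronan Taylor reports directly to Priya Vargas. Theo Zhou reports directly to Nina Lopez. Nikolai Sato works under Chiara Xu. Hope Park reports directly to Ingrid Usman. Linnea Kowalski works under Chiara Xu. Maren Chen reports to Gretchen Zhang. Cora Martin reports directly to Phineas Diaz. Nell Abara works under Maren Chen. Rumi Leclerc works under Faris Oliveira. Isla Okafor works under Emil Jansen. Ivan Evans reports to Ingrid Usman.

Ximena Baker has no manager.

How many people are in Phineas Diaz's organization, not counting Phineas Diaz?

Phineas Diaz directly manages Unni Weber, Aditi Wang, Arjun Ueda, Cora Martin. Under Unni Weber: Fiona Garcia, Benno Jones (2). Under Aditi Wang: Dax Cohen (1). Under Arjun Ueda: Rhea Novak, Joris Gupta (2). Cora Martin has no reports. So Phineas Diaz's organization is 4 direct reports plus everyone under them: 3 + 2 + 3 + 1 = 9.

9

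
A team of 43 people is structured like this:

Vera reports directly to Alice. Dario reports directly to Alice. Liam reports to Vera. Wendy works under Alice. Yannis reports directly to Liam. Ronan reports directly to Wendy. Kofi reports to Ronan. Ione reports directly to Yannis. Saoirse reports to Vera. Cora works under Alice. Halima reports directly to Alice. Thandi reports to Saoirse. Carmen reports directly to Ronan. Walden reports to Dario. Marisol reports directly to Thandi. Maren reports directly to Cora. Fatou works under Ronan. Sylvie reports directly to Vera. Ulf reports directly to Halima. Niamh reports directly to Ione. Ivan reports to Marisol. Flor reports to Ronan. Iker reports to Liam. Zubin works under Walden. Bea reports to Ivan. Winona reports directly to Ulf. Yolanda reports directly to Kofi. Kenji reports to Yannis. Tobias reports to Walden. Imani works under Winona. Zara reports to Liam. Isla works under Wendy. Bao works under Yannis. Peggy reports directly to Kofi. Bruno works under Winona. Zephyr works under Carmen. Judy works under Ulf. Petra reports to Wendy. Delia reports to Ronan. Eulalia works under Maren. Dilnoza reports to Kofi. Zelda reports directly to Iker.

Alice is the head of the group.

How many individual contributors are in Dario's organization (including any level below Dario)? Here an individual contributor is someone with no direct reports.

The people in Dario's organization with no one reporting to them are Tobias, Zubin. That is 2.

2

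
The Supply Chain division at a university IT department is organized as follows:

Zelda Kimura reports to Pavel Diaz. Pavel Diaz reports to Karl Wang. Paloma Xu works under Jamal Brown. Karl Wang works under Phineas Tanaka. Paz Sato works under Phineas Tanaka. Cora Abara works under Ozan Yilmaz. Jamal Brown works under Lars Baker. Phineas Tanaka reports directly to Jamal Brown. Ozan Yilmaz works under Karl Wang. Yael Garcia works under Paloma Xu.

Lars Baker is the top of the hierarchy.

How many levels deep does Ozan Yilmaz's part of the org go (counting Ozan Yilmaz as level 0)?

1

The longest chain under Ozan Yilmaz runs Ozan Yilmaz → Cora Abara, which is 1 level below Ozan Yilmaz.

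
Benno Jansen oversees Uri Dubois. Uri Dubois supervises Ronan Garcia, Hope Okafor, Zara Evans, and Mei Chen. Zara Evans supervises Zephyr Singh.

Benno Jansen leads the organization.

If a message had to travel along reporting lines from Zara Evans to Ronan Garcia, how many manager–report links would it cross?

2

Zara Evans is 1 level below Uri Dubois, and Ronan Garcia is 1 level below Uri Dubois (their lowest common manager). The shortest path runs up from Zara Evans to Uri Dubois and back down to Ronan Garcia: 1 + 1 = 2 links.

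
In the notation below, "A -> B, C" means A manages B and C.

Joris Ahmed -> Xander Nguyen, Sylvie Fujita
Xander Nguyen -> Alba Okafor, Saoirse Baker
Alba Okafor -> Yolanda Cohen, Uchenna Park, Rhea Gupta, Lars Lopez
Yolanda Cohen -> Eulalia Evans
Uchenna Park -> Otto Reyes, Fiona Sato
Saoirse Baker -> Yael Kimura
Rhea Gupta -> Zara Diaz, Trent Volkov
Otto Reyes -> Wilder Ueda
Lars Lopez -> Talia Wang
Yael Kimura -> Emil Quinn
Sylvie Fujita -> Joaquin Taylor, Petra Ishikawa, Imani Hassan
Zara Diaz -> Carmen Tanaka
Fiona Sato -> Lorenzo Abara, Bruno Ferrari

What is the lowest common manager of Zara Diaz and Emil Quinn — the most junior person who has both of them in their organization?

Xander Nguyen

Zara Diaz's chain of managers is Rhea Gupta, Alba Okafor, Xander Nguyen, Joris Ahmed. Emil Quinn's chain of managers is Yael Kimura, Saoirse Baker, Xander Nguyen, Joris Ahmed. The first manager that appears in both chains is Xander Nguyen.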